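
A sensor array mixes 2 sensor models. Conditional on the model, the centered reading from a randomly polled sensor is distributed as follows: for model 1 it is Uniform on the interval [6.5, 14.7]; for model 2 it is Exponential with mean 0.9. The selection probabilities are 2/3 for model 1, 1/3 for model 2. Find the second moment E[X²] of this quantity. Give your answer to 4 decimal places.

For each component E[X²] = Var + (mean)², giving 1: 117.963; 2: 1.62.
Overall E[X²] = 0.666667·117.963 + 0.333333·1.62 = 79.1822.

79.1822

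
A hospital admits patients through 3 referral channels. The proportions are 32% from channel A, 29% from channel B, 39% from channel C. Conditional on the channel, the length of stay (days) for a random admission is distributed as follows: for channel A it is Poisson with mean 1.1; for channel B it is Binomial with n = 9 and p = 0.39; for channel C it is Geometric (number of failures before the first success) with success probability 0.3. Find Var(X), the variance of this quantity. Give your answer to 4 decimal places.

Per component, A: μ=1.1, E[X²]=2.31; B: μ=3.51, E[X²]=14.4612; C: μ=2.33333, E[X²]=13.2222.
E[X] = 0.32·1.1 + 0.29·3.51 + 0.39·2.33333 = 2.2799.
E[X²] = 0.32·2.31 + 0.29·14.4612 + 0.39·13.2222 = 10.0896.
Var(X) = E[X²] − (E[X])² = 10.0896 − 5.19794 = 4.89167.

4.8917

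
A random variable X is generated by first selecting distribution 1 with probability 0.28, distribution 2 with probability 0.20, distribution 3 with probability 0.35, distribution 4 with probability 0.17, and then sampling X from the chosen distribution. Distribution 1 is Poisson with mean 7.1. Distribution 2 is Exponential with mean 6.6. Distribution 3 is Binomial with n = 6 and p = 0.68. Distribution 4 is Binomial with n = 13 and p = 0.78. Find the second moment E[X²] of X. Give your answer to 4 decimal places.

57.6686

For each component E[X²] = Var + (mean)², giving 1: 57.51; 2: 87.12; 3: 17.952; 4: 105.05.
Overall E[X²] = 0.28·57.51 + 0.2·87.12 + 0.35·17.952 + 0.17·105.05 = 57.6686.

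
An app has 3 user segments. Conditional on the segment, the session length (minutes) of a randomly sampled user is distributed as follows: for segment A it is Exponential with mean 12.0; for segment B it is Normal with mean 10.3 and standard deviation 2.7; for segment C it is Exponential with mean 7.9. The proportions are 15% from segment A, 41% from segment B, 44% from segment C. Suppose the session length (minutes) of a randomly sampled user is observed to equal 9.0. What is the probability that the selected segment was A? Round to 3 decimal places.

0.076

Likelihoods f(9.0 | ·): A: 0.0393639; B: 0.131585; C: 0.0405142.
Posterior ∝ prior × likelihood. Numerator for A: 0.15·0.0393639 = 0.00590458.
Normalizing constant: 0.15·0.0393639 + 0.41·0.131585 + 0.44·0.0405142 = 0.0776807.
P(A | observation) = 0.00590458 / 0.0776807 = 0.076011.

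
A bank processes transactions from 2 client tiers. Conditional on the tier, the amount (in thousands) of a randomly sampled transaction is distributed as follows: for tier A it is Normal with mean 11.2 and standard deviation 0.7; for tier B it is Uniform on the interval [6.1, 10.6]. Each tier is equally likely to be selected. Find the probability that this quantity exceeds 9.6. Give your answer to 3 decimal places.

Conditional on each tier, P(X > 9.6): A: 0.988865; B: 0.222222.
By total probability, P(X > 9.6) = 0.5·0.988865 + 0.5·0.222222 = 0.605543.

0.606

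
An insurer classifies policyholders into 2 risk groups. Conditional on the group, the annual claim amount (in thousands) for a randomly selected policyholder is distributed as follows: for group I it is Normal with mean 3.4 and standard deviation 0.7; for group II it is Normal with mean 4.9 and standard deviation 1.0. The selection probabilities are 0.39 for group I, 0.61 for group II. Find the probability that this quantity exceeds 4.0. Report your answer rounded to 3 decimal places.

Conditional on each group, P(X > 4.0): I: 0.195683; II: 0.81594.
By total probability, P(X > 4.0) = 0.39·0.195683 + 0.61·0.81594 = 0.57404.

0.574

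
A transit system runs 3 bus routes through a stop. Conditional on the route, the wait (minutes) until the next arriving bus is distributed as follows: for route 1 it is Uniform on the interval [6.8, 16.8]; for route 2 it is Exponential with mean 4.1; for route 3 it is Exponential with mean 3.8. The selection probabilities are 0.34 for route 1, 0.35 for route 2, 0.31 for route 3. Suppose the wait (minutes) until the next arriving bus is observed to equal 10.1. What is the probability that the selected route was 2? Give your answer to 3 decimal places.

0.155

Likelihoods f(10.1 | ·): 1: 0.1; 2: 0.0207668; 3: 0.0184462.
Posterior ∝ prior × likelihood. Numerator for 2: 0.35·0.0207668 = 0.00726837.
Normalizing constant: 0.34·0.1 + 0.35·0.0207668 + 0.31·0.0184462 = 0.0469867.
P(2 | observation) = 0.00726837 / 0.0469867 = 0.15469.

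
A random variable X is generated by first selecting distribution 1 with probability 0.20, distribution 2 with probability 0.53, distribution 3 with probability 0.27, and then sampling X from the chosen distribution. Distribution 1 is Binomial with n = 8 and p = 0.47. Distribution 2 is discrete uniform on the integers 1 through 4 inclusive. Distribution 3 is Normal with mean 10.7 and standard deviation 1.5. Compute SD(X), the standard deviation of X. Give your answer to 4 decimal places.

3.7496

Per component, 1: μ=3.76, E[X²]=16.1304; 2: μ=2.5, E[X²]=7.5; 3: μ=10.7, E[X²]=116.74.
E[X] = 0.2·3.76 + 0.53·2.5 + 0.27·10.7 = 4.966.
E[X²] = 0.2·16.1304 + 0.53·7.5 + 0.27·116.74 = 38.7209.
Var(X) = E[X²] − (E[X])² = 38.7209 − 24.6612 = 14.0597.
SD(X) = √14.0597 = 3.74963.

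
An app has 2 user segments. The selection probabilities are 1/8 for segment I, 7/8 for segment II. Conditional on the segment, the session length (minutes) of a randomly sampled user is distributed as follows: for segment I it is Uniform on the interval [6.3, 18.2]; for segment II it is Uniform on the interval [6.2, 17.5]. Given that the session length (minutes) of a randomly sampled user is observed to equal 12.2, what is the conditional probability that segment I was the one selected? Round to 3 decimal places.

Likelihoods f(12.2 | ·): I: 0.0840336; II: 0.0884956.
Posterior ∝ prior × likelihood. Numerator for I: 0.125·0.0840336 = 0.0105042.
Normalizing constant: 0.125·0.0840336 + 0.875·0.0884956 = 0.0879378.
P(I | observation) = 0.0105042 / 0.0879378 = 0.11945.

0.119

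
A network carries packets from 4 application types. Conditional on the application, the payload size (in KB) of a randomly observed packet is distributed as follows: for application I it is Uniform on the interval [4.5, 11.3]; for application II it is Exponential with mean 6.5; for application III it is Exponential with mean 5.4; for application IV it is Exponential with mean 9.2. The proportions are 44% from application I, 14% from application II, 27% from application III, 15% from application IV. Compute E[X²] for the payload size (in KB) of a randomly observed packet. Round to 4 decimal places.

For each component E[X²] = Var + (mean)², giving I: 66.2633; II: 84.5; III: 58.32; IV: 169.28.
Overall E[X²] = 0.44·66.2633 + 0.14·84.5 + 0.27·58.32 + 0.15·169.28 = 82.1243.

82.1243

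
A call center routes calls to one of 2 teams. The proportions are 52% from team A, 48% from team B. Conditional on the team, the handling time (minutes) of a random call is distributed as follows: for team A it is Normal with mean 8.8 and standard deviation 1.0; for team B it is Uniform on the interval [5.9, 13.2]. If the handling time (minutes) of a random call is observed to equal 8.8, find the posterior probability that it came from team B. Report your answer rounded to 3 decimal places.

0.241

Likelihoods f(8.8 | ·): A: 0.398942; B: 0.136986.
Posterior ∝ prior × likelihood. Numerator for B: 0.48·0.136986 = 0.0657534.
Normalizing constant: 0.52·0.398942 + 0.48·0.136986 = 0.273203.
P(B | observation) = 0.0657534 / 0.273203 = 0.240676.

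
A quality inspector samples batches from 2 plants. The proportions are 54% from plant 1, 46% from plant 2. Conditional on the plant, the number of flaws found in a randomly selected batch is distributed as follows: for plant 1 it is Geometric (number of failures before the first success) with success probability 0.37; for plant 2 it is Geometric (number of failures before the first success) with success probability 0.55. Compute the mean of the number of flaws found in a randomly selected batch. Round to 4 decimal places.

1.2958

Component means — 1: 1.7027; 2: 0.818182.
E[X] = 0.54·1.7027 + 0.46·0.818182 = 1.29582.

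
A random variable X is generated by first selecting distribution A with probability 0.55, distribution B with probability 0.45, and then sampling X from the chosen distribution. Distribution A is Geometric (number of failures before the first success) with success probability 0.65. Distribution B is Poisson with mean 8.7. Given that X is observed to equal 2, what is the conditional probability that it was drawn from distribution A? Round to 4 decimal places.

Likelihoods P(X=2 | ·): A: 0.079625; B: 0.00630444.
Posterior ∝ prior × likelihood. Numerator for A: 0.55·0.079625 = 0.0437937.
Normalizing constant: 0.55·0.079625 + 0.45·0.00630444 = 0.0466307.
P(A | observation) = 0.0437937 / 0.0466307 = 0.93916.

0.9392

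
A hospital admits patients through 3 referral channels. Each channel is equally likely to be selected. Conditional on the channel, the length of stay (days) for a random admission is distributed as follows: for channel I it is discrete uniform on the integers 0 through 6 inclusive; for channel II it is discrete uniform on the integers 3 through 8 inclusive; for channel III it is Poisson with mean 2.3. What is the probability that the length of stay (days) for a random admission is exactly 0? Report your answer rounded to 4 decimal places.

Conditional on each channel, P(X = 0): I: 0.142857; II: 0; III: 0.100259.
By total probability, P(X = 0) = 0.333333·0.142857 + 0.333333·0 + 0.333333·0.100259 = 0.0810387.

0.0810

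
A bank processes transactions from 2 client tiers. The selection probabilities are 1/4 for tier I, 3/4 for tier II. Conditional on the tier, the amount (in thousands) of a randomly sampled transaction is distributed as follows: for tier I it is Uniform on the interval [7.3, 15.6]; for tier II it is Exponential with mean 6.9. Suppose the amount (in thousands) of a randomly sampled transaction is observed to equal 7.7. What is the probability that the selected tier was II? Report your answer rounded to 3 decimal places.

Likelihoods f(7.7 | ·): I: 0.120482; II: 0.0474792.
Posterior ∝ prior × likelihood. Numerator for II: 0.75·0.0474792 = 0.0356094.
Normalizing constant: 0.25·0.120482 + 0.75·0.0474792 = 0.0657299.
P(II | observation) = 0.0356094 / 0.0657299 = 0.541754.

0.542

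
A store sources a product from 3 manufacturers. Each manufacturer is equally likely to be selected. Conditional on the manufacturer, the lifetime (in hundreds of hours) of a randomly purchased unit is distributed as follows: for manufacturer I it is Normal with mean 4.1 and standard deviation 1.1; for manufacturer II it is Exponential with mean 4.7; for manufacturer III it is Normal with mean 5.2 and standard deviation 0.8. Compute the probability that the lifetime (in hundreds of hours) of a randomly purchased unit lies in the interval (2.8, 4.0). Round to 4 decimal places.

0.1783

Conditional on each manufacturer, P(2.8 < X < 4.0): I: 0.345143; II: 0.124192; III: 0.0654573.
By total probability, P(2.8 < X < 4.0) = 0.333333·0.345143 + 0.333333·0.124192 + 0.333333·0.0654573 = 0.178264.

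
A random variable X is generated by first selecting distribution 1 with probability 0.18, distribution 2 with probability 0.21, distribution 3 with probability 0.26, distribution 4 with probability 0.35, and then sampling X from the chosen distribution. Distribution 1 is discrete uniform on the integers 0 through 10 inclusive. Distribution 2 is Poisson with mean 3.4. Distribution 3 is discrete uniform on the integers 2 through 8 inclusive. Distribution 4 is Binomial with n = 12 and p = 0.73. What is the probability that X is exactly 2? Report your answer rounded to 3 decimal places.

0.094

Conditional on each component, P(X = 2): 1: 0.0909091; 2: 0.192898; 3: 0.142857; 4: 7.24148e-05.
By total probability, P(X = 2) = 0.18·0.0909091 + 0.21·0.192898 + 0.26·0.142857 + 0.35·7.24148e-05 = 0.0940403.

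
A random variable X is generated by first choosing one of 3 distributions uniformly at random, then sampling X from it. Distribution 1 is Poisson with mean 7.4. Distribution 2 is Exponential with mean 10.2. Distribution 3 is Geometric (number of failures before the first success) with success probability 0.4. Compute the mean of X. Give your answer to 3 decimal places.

Component means — 1: 7.4; 2: 10.2; 3: 1.5.
E[X] = 0.333333·7.4 + 0.333333·10.2 + 0.333333·1.5 = 6.36667.

6.367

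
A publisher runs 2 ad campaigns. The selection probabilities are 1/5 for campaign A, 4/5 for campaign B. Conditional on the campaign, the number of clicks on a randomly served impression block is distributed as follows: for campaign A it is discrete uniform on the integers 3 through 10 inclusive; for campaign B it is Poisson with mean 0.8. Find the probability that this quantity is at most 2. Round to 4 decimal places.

Conditional on each campaign, P(X ≤ 2): A: 0; B: 0.952577.
By total probability, P(X ≤ 2) = 0.2·0 + 0.8·0.952577 = 0.762062.

0.7621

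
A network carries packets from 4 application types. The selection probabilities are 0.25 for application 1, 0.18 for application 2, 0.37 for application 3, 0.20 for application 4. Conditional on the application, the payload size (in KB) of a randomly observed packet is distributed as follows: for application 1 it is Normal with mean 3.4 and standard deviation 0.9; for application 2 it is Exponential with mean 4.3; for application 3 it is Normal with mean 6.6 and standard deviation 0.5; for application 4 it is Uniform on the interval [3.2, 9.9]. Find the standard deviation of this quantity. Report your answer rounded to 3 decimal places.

2.527

Per component, 1: μ=3.4, E[X²]=12.37; 2: μ=4.3, E[X²]=36.98; 3: μ=6.6, E[X²]=43.81; 4: μ=6.55, E[X²]=46.6433.
E[X] = 0.25·3.4 + 0.18·4.3 + 0.37·6.6 + 0.2·6.55 = 5.376.
E[X²] = 0.25·12.37 + 0.18·36.98 + 0.37·43.81 + 0.2·46.6433 = 35.2873.
Var(X) = E[X²] − (E[X])² = 35.2873 − 28.9014 = 6.38589.
SD(X) = √6.38589 = 2.52703.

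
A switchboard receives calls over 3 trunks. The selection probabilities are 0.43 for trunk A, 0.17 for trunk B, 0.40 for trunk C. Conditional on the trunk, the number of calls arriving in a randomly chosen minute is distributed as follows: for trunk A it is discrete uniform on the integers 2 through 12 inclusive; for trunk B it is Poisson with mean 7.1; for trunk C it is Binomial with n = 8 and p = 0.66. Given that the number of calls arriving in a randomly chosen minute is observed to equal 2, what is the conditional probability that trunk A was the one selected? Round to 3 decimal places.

0.779

Likelihoods P(X=2 | ·): A: 0.0909091; B: 0.0207968; C: 0.0188417.
Posterior ∝ prior × likelihood. Numerator for A: 0.43·0.0909091 = 0.0390909.
Normalizing constant: 0.43·0.0909091 + 0.17·0.0207968 + 0.4·0.0188417 = 0.050163.
P(A | observation) = 0.0390909 / 0.050163 = 0.779277.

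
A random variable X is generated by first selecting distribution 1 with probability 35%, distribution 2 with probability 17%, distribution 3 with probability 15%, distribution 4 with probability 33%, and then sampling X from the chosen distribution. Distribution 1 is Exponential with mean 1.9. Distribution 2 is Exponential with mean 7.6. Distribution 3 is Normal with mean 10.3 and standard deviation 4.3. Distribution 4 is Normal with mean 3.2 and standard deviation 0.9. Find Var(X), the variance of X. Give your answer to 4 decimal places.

Per component, 1: μ=1.9, E[X²]=7.22; 2: μ=7.6, E[X²]=115.52; 3: μ=10.3, E[X²]=124.58; 4: μ=3.2, E[X²]=11.05.
E[X] = 0.35·1.9 + 0.17·7.6 + 0.15·10.3 + 0.33·3.2 = 4.558.
E[X²] = 0.35·7.22 + 0.17·115.52 + 0.15·124.58 + 0.33·11.05 = 44.4989.
Var(X) = E[X²] − (E[X])² = 44.4989 − 20.7754 = 23.7235.

23.7235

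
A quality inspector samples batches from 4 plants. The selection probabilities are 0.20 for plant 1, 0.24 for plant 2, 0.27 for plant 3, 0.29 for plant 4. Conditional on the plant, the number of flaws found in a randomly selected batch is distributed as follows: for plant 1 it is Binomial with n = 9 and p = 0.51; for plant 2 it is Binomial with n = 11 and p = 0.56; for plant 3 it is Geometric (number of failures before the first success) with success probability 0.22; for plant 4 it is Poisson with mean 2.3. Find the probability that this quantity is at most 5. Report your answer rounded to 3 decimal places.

Conditional on each plant, P(X ≤ 5): 1: 0.726018; 2: 0.34141; 3: 0.7748; 4: 0.970024.
By total probability, P(X ≤ 5) = 0.2·0.726018 + 0.24·0.34141 + 0.27·0.7748 + 0.29·0.970024 = 0.717645.

0.718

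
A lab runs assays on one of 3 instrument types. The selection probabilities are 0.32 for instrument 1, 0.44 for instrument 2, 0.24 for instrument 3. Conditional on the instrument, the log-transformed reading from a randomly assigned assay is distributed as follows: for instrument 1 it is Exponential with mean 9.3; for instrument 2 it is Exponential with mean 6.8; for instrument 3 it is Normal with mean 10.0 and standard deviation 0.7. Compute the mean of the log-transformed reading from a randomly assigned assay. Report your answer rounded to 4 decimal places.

8.3680

Component means — 1: 9.3; 2: 6.8; 3: 10.
E[X] = 0.32·9.3 + 0.44·6.8 + 0.24·10 = 8.368.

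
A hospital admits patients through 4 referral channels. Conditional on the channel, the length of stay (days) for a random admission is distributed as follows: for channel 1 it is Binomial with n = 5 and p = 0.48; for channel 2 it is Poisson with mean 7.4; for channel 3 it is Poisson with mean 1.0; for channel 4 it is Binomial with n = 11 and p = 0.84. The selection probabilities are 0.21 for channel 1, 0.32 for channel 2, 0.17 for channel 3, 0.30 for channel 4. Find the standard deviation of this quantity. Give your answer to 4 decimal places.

3.7359

Per component, 1: μ=2.4, E[X²]=7.008; 2: μ=7.4, E[X²]=62.16; 3: μ=1, E[X²]=2; 4: μ=9.24, E[X²]=86.856.
E[X] = 0.21·2.4 + 0.32·7.4 + 0.17·1 + 0.3·9.24 = 5.814.
E[X²] = 0.21·7.008 + 0.32·62.16 + 0.17·2 + 0.3·86.856 = 47.7597.
Var(X) = E[X²] − (E[X])² = 47.7597 − 33.8026 = 13.9571.
SD(X) = √13.9571 = 3.73592.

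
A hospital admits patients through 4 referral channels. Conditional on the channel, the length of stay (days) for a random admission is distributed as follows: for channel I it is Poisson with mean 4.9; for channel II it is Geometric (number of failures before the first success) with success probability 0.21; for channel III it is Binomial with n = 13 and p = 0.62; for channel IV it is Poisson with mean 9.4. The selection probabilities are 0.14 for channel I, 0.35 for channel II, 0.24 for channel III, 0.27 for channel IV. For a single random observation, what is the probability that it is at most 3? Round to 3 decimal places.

Conditional on each channel, P(X ≤ 3): I: 0.279345; II: 0.610499; III: 0.00507117; IV: 0.0159666.
By total probability, P(X ≤ 3) = 0.14·0.279345 + 0.35·0.610499 + 0.24·0.00507117 + 0.27·0.0159666 = 0.258311.

0.258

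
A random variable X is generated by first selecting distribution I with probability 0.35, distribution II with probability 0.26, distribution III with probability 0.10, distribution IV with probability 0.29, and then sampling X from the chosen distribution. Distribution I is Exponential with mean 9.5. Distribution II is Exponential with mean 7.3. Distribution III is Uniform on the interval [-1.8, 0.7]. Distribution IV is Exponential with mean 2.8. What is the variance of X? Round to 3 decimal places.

Per component, I: μ=9.5, E[X²]=180.5; II: μ=7.3, E[X²]=106.58; III: μ=-0.55, E[X²]=0.823333; IV: μ=2.8, E[X²]=15.68.
E[X] = 0.35·9.5 + 0.26·7.3 + 0.1·-0.55 + 0.29·2.8 = 5.98.
E[X²] = 0.35·180.5 + 0.26·106.58 + 0.1·0.823333 + 0.29·15.68 = 95.5153.
Var(X) = E[X²] − (E[X])² = 95.5153 − 35.7604 = 59.7549.

59.755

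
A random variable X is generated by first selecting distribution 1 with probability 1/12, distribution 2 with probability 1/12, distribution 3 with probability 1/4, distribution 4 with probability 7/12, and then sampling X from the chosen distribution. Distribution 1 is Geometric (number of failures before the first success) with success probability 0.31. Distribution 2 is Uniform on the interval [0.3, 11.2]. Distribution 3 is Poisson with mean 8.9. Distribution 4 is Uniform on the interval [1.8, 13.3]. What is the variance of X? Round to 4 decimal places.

13.0995

Per component, 1: μ=2.22581, E[X²]=12.1342; 2: μ=5.75, E[X²]=42.9633; 3: μ=8.9, E[X²]=88.11; 4: μ=7.55, E[X²]=68.0233.
E[X] = 0.0833333·2.22581 + 0.0833333·5.75 + 0.25·8.9 + 0.583333·7.55 = 7.29382.
E[X²] = 0.0833333·12.1342 + 0.0833333·42.9633 + 0.25·88.11 + 0.583333·68.0233 = 66.2992.
Var(X) = E[X²] − (E[X])² = 66.2992 − 53.1998 = 13.0995.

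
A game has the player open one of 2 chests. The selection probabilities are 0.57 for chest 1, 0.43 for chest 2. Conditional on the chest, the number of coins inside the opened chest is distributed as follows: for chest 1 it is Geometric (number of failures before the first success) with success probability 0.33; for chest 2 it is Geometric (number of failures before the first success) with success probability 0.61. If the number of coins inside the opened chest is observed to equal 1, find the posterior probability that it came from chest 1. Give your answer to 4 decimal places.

0.5520

Likelihoods P(X=1 | ·): 1: 0.2211; 2: 0.2379.
Posterior ∝ prior × likelihood. Numerator for 1: 0.57·0.2211 = 0.126027.
Normalizing constant: 0.57·0.2211 + 0.43·0.2379 = 0.228324.
P(1 | observation) = 0.126027 / 0.228324 = 0.551966.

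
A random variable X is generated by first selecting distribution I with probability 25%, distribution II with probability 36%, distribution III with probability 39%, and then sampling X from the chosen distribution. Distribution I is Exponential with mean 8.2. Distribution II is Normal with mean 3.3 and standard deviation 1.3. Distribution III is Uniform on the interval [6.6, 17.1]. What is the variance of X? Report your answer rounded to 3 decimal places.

34.725

Per component, I: μ=8.2, E[X²]=134.48; II: μ=3.3, E[X²]=12.58; III: μ=11.85, E[X²]=149.61.
E[X] = 0.25·8.2 + 0.36·3.3 + 0.39·11.85 = 7.8595.
E[X²] = 0.25·134.48 + 0.36·12.58 + 0.39·149.61 = 96.4967.
Var(X) = E[X²] − (E[X])² = 96.4967 − 61.7717 = 34.725.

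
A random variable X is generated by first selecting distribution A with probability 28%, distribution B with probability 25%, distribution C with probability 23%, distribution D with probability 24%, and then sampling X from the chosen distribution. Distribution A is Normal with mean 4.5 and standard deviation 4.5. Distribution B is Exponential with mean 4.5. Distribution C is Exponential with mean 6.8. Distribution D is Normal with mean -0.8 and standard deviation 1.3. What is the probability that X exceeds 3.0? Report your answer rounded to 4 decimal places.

0.4533

Conditional on each component, P(X > 3.0): A: 0.630559; B: 0.513417; C: 0.643279; D: 0.00173295.
By total probability, P(X > 3.0) = 0.28·0.630559 + 0.25·0.513417 + 0.23·0.643279 + 0.24·0.00173295 = 0.453281.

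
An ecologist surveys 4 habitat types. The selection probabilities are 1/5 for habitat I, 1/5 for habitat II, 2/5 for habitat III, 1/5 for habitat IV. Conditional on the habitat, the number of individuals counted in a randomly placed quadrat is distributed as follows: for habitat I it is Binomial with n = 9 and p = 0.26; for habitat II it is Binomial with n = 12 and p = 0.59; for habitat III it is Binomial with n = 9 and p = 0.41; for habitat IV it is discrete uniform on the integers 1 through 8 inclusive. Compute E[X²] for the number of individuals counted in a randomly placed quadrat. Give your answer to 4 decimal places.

23.4646

For each component E[X²] = Var + (mean)², giving I: 7.2072; II: 53.0292; III: 15.7932; IV: 25.5.
Overall E[X²] = 0.2·7.2072 + 0.2·53.0292 + 0.4·15.7932 + 0.2·25.5 = 23.4646.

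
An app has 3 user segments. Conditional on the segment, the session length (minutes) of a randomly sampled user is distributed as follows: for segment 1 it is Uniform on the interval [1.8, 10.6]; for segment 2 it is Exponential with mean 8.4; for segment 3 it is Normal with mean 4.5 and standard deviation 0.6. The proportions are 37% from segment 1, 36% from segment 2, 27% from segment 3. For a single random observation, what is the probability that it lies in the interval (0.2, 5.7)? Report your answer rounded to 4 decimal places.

0.5967

Conditional on each segment, P(0.2 < X < 5.7): 1: 0.443182; 2: 0.46913; 3: 0.97725.
By total probability, P(0.2 < X < 5.7) = 0.37·0.443182 + 0.36·0.46913 + 0.27·0.97725 = 0.596722.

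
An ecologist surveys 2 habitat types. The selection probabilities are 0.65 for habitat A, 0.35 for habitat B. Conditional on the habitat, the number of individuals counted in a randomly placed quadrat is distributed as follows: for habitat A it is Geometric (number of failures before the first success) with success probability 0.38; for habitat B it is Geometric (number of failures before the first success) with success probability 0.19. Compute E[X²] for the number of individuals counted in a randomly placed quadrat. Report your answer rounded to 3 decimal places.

For each component E[X²] = Var + (mean)², giving A: 6.95568; B: 40.6122.
Overall E[X²] = 0.65·6.95568 + 0.35·40.6122 = 18.7355.

18.735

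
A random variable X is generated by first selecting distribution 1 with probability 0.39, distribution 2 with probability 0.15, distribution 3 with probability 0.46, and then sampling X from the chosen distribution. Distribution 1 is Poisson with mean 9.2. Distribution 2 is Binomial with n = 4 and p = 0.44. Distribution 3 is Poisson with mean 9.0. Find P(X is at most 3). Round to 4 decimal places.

0.1613

Conditional on each component, P(X ≤ 3): 1: 0.0184196; 2: 0.962519; 3: 0.0212265.
By total probability, P(X ≤ 3) = 0.39·0.0184196 + 0.15·0.962519 + 0.46·0.0212265 = 0.161326.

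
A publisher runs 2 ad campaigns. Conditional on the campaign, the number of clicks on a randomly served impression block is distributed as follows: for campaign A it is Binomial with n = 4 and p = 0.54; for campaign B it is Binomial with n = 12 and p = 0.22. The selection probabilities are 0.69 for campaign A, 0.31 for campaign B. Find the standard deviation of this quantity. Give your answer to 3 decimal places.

1.172

Per component, A: μ=2.16, E[X²]=5.6592; B: μ=2.64, E[X²]=9.0288.
E[X] = 0.69·2.16 + 0.31·2.64 = 2.3088.
E[X²] = 0.69·5.6592 + 0.31·9.0288 = 6.70378.
Var(X) = E[X²] − (E[X])² = 6.70378 − 5.33056 = 1.37322.
SD(X) = √1.37322 = 1.17184.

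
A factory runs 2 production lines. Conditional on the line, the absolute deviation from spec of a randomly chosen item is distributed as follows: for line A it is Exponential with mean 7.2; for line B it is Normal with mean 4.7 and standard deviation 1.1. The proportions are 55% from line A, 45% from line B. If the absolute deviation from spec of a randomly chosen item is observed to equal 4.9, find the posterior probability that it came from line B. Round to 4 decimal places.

Likelihoods f(4.9 | ·): A: 0.0703244; B: 0.356729.
Posterior ∝ prior × likelihood. Numerator for B: 0.45·0.356729 = 0.160528.
Normalizing constant: 0.55·0.0703244 + 0.45·0.356729 = 0.199207.
P(B | observation) = 0.160528 / 0.199207 = 0.805838.

0.8058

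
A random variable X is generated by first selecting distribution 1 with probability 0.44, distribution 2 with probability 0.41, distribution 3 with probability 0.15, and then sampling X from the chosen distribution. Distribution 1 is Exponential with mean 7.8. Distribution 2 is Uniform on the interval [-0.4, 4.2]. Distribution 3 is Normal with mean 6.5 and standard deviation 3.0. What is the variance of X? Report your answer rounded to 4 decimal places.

36.5352

Per component, 1: μ=7.8, E[X²]=121.68; 2: μ=1.9, E[X²]=5.37333; 3: μ=6.5, E[X²]=51.25.
E[X] = 0.44·7.8 + 0.41·1.9 + 0.15·6.5 = 5.186.
E[X²] = 0.44·121.68 + 0.41·5.37333 + 0.15·51.25 = 63.4298.
Var(X) = E[X²] − (E[X])² = 63.4298 − 26.8946 = 36.5352.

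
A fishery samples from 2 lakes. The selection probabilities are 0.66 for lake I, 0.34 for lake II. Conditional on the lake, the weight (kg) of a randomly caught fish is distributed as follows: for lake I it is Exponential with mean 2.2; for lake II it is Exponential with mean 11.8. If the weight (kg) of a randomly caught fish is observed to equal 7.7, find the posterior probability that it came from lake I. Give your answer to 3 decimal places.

Likelihoods f(7.7 | ·): I: 0.0137261; II: 0.0441288.
Posterior ∝ prior × likelihood. Numerator for I: 0.66·0.0137261 = 0.00905922.
Normalizing constant: 0.66·0.0137261 + 0.34·0.0441288 = 0.024063.
P(I | observation) = 0.00905922 / 0.024063 = 0.376479.

0.376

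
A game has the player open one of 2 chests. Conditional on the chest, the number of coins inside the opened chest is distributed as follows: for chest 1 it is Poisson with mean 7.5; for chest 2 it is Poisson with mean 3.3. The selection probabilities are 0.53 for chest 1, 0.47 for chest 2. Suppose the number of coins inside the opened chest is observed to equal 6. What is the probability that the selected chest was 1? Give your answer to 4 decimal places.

0.6997

Likelihoods P(X=6 | ·): 1: 0.136718; 2: 0.0661575.
Posterior ∝ prior × likelihood. Numerator for 1: 0.53·0.136718 = 0.0724607.
Normalizing constant: 0.53·0.136718 + 0.47·0.0661575 = 0.103555.
P(1 | observation) = 0.0724607 / 0.103555 = 0.699733.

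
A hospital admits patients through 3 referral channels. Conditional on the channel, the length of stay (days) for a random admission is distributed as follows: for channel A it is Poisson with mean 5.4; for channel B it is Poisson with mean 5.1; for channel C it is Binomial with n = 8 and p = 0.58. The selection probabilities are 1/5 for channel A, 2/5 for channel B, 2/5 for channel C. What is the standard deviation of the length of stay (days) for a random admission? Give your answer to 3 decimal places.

Per component, A: μ=5.4, E[X²]=34.56; B: μ=5.1, E[X²]=31.11; C: μ=4.64, E[X²]=23.4784.
E[X] = 0.2·5.4 + 0.4·5.1 + 0.4·4.64 = 4.976.
E[X²] = 0.2·34.56 + 0.4·31.11 + 0.4·23.4784 = 28.7474.
Var(X) = E[X²] − (E[X])² = 28.7474 − 24.7606 = 3.98678.
SD(X) = √3.98678 = 1.99669.

1.997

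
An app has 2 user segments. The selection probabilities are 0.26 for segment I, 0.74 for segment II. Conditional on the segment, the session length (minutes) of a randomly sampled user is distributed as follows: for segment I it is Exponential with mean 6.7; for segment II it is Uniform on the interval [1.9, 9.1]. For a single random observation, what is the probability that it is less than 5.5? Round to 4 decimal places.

0.5156

Conditional on each segment, P(X < 5.5): I: 0.559963; II: 0.5.
By total probability, P(X < 5.5) = 0.26·0.559963 + 0.74·0.5 = 0.51559.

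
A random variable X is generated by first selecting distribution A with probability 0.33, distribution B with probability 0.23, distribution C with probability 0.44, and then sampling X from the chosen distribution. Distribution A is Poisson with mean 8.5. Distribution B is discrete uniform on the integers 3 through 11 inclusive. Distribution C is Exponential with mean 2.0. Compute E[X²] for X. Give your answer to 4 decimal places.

42.9708

For each component E[X²] = Var + (mean)², giving A: 80.75; B: 55.6667; C: 8.
Overall E[X²] = 0.33·80.75 + 0.23·55.6667 + 0.44·8 = 42.9708.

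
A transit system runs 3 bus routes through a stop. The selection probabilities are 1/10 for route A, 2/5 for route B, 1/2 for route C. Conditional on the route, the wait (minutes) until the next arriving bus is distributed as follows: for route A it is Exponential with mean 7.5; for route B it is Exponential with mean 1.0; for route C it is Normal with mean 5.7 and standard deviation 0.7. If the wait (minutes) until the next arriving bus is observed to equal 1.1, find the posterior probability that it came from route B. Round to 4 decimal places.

0.9204

Likelihoods f(1.1 | ·): A: 0.115144; B: 0.332871; C: 2.39109e-10.
Posterior ∝ prior × likelihood. Numerator for B: 0.4·0.332871 = 0.133148.
Normalizing constant: 0.1·0.115144 + 0.4·0.332871 + 0.5·2.39109e-10 = 0.144663.
P(B | observation) = 0.133148 / 0.144663 = 0.920405.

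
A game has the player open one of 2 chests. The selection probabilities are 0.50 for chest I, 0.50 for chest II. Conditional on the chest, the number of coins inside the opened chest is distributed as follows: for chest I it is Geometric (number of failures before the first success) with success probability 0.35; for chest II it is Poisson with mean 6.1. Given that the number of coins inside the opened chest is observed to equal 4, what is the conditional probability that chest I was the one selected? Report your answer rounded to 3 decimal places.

0.326

Likelihoods P(X=4 | ·): I: 0.0624772; II: 0.129393.
Posterior ∝ prior × likelihood. Numerator for I: 0.5·0.0624772 = 0.0312386.
Normalizing constant: 0.5·0.0624772 + 0.5·0.129393 = 0.0959352.
P(I | observation) = 0.0312386 / 0.0959352 = 0.325622.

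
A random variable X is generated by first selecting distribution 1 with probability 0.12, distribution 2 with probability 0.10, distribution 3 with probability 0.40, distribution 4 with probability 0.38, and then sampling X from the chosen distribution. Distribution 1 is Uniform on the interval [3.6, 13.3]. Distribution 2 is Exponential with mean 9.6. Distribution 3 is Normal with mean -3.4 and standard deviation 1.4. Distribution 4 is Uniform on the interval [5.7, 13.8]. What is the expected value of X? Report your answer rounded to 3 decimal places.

Component means — 1: 8.45; 2: 9.6; 3: -3.4; 4: 9.75.
E[X] = 0.12·8.45 + 0.1·9.6 + 0.4·-3.4 + 0.38·9.75 = 4.319.

4.319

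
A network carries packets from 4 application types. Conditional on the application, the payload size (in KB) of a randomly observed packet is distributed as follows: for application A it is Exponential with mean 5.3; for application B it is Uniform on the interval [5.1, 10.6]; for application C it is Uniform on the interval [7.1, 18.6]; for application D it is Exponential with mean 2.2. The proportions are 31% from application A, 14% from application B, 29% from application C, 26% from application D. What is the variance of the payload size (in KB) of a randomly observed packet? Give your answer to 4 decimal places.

30.4256

Per component, A: μ=5.3, E[X²]=56.18; B: μ=7.85, E[X²]=64.1433; C: μ=12.85, E[X²]=176.143; D: μ=2.2, E[X²]=9.68.
E[X] = 0.31·5.3 + 0.14·7.85 + 0.29·12.85 + 0.26·2.2 = 7.0405.
E[X²] = 0.31·56.18 + 0.14·64.1433 + 0.29·176.143 + 0.26·9.68 = 79.9942.
Var(X) = E[X²] − (E[X])² = 79.9942 − 49.5686 = 30.4256.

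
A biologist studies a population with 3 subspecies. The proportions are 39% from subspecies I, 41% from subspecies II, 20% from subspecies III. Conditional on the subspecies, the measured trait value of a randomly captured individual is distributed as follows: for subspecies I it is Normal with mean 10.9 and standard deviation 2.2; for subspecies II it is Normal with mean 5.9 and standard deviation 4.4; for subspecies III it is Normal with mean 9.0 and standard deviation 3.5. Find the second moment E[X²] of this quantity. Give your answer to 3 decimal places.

For each component E[X²] = Var + (mean)², giving I: 123.65; II: 54.17; III: 93.25.
Overall E[X²] = 0.39·123.65 + 0.41·54.17 + 0.2·93.25 = 89.0832.

89.083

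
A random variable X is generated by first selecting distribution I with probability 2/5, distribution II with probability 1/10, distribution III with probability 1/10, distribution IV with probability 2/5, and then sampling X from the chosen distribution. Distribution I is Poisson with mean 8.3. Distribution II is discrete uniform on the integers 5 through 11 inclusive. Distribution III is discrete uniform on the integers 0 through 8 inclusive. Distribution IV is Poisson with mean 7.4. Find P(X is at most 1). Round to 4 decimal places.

0.0252

Conditional on each component, P(X ≤ 1): I: 0.00231121; II: 0; III: 0.222222; IV: 0.00513452.
By total probability, P(X ≤ 1) = 0.4·0.00231121 + 0.1·0 + 0.1·0.222222 + 0.4·0.00513452 = 0.0252005.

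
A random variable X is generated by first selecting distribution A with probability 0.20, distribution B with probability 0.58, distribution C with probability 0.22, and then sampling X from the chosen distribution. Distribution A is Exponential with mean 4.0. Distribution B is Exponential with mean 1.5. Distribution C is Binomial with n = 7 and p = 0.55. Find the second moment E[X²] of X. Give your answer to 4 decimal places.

For each component E[X²] = Var + (mean)², giving A: 32; B: 4.5; C: 16.555.
Overall E[X²] = 0.2·32 + 0.58·4.5 + 0.22·16.555 = 12.6521.

12.6521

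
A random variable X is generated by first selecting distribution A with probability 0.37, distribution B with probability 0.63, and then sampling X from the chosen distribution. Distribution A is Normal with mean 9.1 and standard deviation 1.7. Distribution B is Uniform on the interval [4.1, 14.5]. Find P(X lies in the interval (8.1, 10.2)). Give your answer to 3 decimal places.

0.299

Conditional on each component, P(8.1 < X < 10.2): A: 0.463016; B: 0.201923.
By total probability, P(8.1 < X < 10.2) = 0.37·0.463016 + 0.63·0.201923 = 0.298527.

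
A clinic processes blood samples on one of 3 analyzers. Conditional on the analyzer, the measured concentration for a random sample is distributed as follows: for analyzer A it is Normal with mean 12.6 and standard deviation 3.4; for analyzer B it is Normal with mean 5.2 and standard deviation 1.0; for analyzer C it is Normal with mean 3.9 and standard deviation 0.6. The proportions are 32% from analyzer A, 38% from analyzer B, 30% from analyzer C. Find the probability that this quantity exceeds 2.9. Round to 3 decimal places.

Conditional on each analyzer, P(X > 2.9): A: 0.997834; B: 0.989276; C: 0.95221.
By total probability, P(X > 2.9) = 0.32·0.997834 + 0.38·0.989276 + 0.3·0.95221 = 0.980895.

0.981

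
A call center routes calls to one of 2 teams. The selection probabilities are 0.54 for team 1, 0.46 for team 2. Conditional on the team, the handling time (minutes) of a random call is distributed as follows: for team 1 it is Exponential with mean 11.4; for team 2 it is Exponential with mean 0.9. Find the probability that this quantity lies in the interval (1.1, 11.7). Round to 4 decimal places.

Conditional on each team, P(1.1 < X < 11.7): 1: 0.549693; 2: 0.294573.
By total probability, P(1.1 < X < 11.7) = 0.54·0.549693 + 0.46·0.294573 = 0.432338.

0.4323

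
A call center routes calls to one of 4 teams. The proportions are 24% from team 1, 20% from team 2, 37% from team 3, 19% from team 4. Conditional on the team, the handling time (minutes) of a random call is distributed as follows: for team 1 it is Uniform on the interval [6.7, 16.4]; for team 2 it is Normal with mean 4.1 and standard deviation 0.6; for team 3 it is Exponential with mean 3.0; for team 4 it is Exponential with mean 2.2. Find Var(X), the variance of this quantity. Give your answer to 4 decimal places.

Per component, 1: μ=11.55, E[X²]=141.243; 2: μ=4.1, E[X²]=17.17; 3: μ=3, E[X²]=18; 4: μ=2.2, E[X²]=9.68.
E[X] = 0.24·11.55 + 0.2·4.1 + 0.37·3 + 0.19·2.2 = 5.12.
E[X²] = 0.24·141.243 + 0.2·17.17 + 0.37·18 + 0.19·9.68 = 45.8316.
Var(X) = E[X²] − (E[X])² = 45.8316 − 26.2144 = 19.6172.

19.6172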